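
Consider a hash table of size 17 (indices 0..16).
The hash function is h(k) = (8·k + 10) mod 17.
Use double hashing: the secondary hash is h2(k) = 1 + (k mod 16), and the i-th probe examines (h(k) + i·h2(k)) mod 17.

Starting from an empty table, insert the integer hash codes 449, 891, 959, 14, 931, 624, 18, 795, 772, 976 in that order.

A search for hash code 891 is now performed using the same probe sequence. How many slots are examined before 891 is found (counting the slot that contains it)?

2

449: h=15 → slot 15
891: h=15, h2=12, probe 15,10 → slot 10
959: h=15, h2=16, probe 15,14 → slot 14
14: h=3 → slot 3
931: h=12 → slot 12
624: h=4 → slot 4
18: h=1 → slot 1
795: h=12, h2=12, probe 12,7 → slot 7
772: h=15, h2=5, probe 15,3,8 → slot 8
976: h=15, h2=1, probe 15,16 → slot 16
Table: [∅, 18, ∅, 14, 624, ∅, ∅, 795, 772, ∅, 891, ∅, 931, ∅, 959, 449, 976]
Lookup 891: h=15, h2=12, probe 15,10 → found at 10.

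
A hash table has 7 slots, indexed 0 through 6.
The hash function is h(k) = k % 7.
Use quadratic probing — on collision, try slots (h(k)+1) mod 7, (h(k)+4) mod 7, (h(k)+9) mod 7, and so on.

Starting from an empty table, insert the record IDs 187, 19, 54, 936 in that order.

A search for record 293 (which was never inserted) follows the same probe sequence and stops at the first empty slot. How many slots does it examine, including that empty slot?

187: h=5 → slot 5
19: h=5, probe 5,6 → slot 6
54: h=5, probe 5,6,2 → slot 2
936: h=5, probe 5,6,2,0 → slot 0
Table: [936, ., 54, ., ., 187, 19]
Lookup 293: h=6, probe 6,0,3 → slot 3 empty, not found.

3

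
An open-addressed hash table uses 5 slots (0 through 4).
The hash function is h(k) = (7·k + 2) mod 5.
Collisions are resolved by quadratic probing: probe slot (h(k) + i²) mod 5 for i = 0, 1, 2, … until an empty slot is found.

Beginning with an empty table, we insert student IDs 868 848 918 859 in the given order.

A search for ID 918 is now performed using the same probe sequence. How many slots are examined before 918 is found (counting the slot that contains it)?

3

868 hashes to 3; slot 3 is free => place at 3.
848 hashes to 3; 3 taken => place at 4.
918 hashes to 3; 3,4 taken => place at 2.
859 hashes to 0; slot 0 is free => place at 0.
Table: [859, ∅, 918, 868, 848]
Lookup 918: h=3, probe 3,4,2 → found at 2.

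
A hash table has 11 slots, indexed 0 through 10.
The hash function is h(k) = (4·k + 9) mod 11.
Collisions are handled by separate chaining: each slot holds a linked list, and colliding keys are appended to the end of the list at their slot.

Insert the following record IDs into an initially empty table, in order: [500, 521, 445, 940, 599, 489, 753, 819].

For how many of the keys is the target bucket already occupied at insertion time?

6

500 -> bucket 7
521 -> bucket 3
445 -> bucket 7 (collision)
940 -> bucket 7 (collision)
599 -> bucket 7 (collision)
489 -> bucket 7 (collision)
753 -> bucket 7 (collision)
819 -> bucket 7 (collision)
Final buckets:
0: ∅
1: ∅
2: ∅
3: 521
4: ∅
5: ∅
6: ∅
7: 500 -> 445 -> 940 -> 599 -> 489 -> 753 -> 819
8: ∅
9: ∅
10: ∅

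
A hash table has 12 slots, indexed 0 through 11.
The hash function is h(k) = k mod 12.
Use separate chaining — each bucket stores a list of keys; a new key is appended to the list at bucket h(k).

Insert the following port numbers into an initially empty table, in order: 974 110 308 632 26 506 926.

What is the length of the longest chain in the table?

974 → bucket 2
110 → bucket 2 (collision)
308 → bucket 8
632 → bucket 8 (collision)
26 → bucket 2 (collision)
506 → bucket 2 (collision)
926 → bucket 2 (collision)
Final buckets:
0: ∅
1: ∅
2: 974 -> 110 -> 26 -> 506 -> 926
3: ∅
4: ∅
5: ∅
6: ∅
7: ∅
8: 308 -> 632
9: ∅
10: ∅
11: ∅

5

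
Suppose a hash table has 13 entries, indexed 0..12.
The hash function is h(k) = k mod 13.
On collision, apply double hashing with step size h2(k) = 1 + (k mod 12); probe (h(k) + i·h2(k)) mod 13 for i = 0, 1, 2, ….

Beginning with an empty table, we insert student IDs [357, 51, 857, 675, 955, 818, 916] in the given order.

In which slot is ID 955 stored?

1

357: h=6 => slot 6
51: h=12 => slot 12
857: h=12, h2=6, probe 12,5 => slot 5
675: h=12, h2=4, probe 12,3 => slot 3
955: h=6, h2=8, probe 6,1 => slot 1
818: h=12, h2=3, probe 12,2 => slot 2
916: h=6, h2=5, probe 6,11 => slot 11
Table: [-, 955, 818, 675, -, 857, 357, -, -, -, -, 916, 51]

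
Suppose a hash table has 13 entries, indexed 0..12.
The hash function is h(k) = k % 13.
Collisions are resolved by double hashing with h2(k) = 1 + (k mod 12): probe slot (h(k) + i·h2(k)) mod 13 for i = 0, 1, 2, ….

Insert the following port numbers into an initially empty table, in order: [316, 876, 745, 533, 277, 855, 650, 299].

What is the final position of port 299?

12

Insert 316: h=4, slot 4 empty => index 4.
Insert 876: h=5, slot 5 empty => index 5.
Insert 745: h=4, h2=2, slot 4 occupied => index 6.
Insert 533: h=0, slot 0 empty => index 0.
Insert 277: h=4, h2=2, slots 4,6 occupied => index 8.
Insert 855: h=10, slot 10 empty => index 10.
Insert 650: h=0, h2=3, slot 0 occupied => index 3.
Insert 299: h=0, h2=12, slot 0 occupied => index 12.
Table: [533, ., ., 650, 316, 876, 745, ., 277, ., 855, ., 299]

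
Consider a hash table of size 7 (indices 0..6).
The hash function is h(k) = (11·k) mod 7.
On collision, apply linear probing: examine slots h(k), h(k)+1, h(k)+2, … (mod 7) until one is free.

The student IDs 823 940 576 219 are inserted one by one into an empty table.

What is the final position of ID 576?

3

823 hashes to 2; slot 2 is free -> place at 2.
940 hashes to 1; slot 1 is free -> place at 1.
576 hashes to 1; 1,2 taken -> place at 3.
219 hashes to 1; 1,2,3 taken -> place at 4.
Table: [., 940, 823, 576, 219, ., .]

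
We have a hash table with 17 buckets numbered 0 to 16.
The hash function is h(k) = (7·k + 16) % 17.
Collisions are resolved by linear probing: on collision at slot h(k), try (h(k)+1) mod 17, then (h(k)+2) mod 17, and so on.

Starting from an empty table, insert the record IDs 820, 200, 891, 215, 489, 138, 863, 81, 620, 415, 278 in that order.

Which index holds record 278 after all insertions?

820 hashes to 10; slot 10 is free -> place at 10.
200 hashes to 5; slot 5 is free -> place at 5.
891 hashes to 14; slot 14 is free -> place at 14.
215 hashes to 8; slot 8 is free -> place at 8.
489 hashes to 5; 5 taken -> place at 6.
138 hashes to 13; slot 13 is free -> place at 13.
863 hashes to 5; 5,6 taken -> place at 7.
81 hashes to 5; 5,6,7,8 taken -> place at 9.
620 hashes to 4; slot 4 is free -> place at 4.
415 hashes to 14; 14 taken -> place at 15.
278 hashes to 7; 7,8,9,10 taken -> place at 11.
Table: [∅, ∅, ∅, ∅, 620, 200, 489, 863, 215, 81, 820, 278, ∅, 138, 891, 415, ∅]

11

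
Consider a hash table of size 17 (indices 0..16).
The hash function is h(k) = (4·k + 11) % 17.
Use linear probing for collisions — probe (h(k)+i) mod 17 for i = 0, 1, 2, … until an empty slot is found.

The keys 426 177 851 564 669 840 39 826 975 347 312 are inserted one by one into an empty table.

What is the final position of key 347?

8

426 hashes to 15; slot 15 is free => place at 15.
177 hashes to 5; slot 5 is free => place at 5.
851 hashes to 15; 15 taken => place at 16.
564 hashes to 6; slot 6 is free => place at 6.
669 hashes to 1; slot 1 is free => place at 1.
840 hashes to 5; 5,6 taken => place at 7.
39 hashes to 14; slot 14 is free => place at 14.
826 hashes to 0; slot 0 is free => place at 0.
975 hashes to 1; 1 taken => place at 2.
347 hashes to 5; 5,6,7 taken => place at 8.
312 hashes to 1; 1,2 taken => place at 3.
Table: [826, 669, 975, 312, -, 177, 564, 840, 347, -, -, -, -, -, 39, 426, 851]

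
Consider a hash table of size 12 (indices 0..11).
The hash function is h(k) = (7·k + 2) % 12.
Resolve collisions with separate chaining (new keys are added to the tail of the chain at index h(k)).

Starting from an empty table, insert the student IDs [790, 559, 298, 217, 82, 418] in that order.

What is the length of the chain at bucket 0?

790 → bucket 0
559 → bucket 3
298 → bucket 0 (collision)
217 → bucket 9
82 → bucket 0 (collision)
418 → bucket 0 (collision)
Final buckets:
0: 790 -> 298 -> 82 -> 418
1: .
2: .
3: 559
4: .
5: .
6: .
7: .
8: .
9: 217
10: .
11: .

4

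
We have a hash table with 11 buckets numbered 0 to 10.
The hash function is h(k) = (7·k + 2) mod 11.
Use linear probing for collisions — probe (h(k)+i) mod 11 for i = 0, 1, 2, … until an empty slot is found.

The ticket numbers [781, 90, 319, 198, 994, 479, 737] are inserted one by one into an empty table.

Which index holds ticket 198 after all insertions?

4

781 hashes to 2; slot 2 is free => place at 2.
90 hashes to 5; slot 5 is free => place at 5.
319 hashes to 2; 2 taken => place at 3.
198 hashes to 2; 2,3 taken => place at 4.
994 hashes to 8; slot 8 is free => place at 8.
479 hashes to 0; slot 0 is free => place at 0.
737 hashes to 2; 2,3,4,5 taken => place at 6.
Table: [479, ., 781, 319, 198, 90, 737, ., 994, ., .]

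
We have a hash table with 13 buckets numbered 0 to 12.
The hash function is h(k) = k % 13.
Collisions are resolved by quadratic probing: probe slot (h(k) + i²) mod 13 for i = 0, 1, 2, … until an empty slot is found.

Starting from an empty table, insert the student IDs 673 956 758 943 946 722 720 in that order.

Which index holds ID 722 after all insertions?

3

673 hashes to 10; slot 10 is free => place at 10.
956 hashes to 7; slot 7 is free => place at 7.
758 hashes to 4; slot 4 is free => place at 4.
943 hashes to 7; 7 taken => place at 8.
946 hashes to 10; 10 taken => place at 11.
722 hashes to 7; 7,8,11 taken => place at 3.
720 hashes to 5; slot 5 is free => place at 5.
Table: [—, —, —, 722, 758, 720, —, 956, 943, —, 673, 946, —]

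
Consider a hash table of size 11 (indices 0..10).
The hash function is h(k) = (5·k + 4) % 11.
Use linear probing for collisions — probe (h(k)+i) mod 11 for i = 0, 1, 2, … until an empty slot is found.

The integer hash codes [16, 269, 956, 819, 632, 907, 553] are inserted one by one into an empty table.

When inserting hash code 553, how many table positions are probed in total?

16: h=7 => slot 7
269: h=7, probe 7,8 => slot 8
956: h=10 => slot 10
819: h=7, probe 7,8,9 => slot 9
632: h=7, probe 7,8,9,10,0 => slot 0
907: h=7, probe 7,8,9,10,0,1 => slot 1
553: h=8, probe 8,9,10,0,1,2 => slot 2
Table: [632, 907, 553, ∅, ∅, ∅, ∅, 16, 269, 819, 956]

6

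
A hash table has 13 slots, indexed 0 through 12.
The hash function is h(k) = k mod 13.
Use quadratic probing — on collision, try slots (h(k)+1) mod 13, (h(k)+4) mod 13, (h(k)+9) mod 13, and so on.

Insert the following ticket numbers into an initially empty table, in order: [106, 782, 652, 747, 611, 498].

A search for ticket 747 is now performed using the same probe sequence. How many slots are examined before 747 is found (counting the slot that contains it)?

106: h=2 → slot 2
782: h=2, probe 2,3 → slot 3
652: h=2, probe 2,3,6 → slot 6
747: h=6, probe 6,7 → slot 7
611: h=0 → slot 0
498: h=4 → slot 4
Table: [611, _, 106, 782, 498, _, 652, 747, _, _, _, _, _]
Lookup 747: h=6, probe 6,7 → found at 7.

2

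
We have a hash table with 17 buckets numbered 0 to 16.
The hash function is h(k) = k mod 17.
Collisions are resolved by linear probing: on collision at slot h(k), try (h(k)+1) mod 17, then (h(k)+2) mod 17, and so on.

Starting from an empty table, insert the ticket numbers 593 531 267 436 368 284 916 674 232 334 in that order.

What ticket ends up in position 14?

593 hashes to 15; slot 15 is free => place at 15.
531 hashes to 4; slot 4 is free => place at 4.
267 hashes to 12; slot 12 is free => place at 12.
436 hashes to 11; slot 11 is free => place at 11.
368 hashes to 11; 11,12 taken => place at 13.
284 hashes to 12; 12,13 taken => place at 14.
916 hashes to 15; 15 taken => place at 16.
674 hashes to 11; 11,12,13,14,15,16 taken => place at 0.
232 hashes to 11; 11,12,13,14,15,16,0 taken => place at 1.
334 hashes to 11; 11,12,13,14,15,16,0,1 taken => place at 2.
Table: [674, 232, 334, ∅, 531, ∅, ∅, ∅, ∅, ∅, ∅, 436, 267, 368, 284, 593, 916]

284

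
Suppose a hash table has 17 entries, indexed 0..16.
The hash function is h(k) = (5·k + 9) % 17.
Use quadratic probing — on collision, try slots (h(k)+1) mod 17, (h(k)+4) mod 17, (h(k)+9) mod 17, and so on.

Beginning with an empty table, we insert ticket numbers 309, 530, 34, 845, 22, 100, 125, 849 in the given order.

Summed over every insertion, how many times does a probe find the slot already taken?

309 hashes to 7; slot 7 is free → place at 7.
530 hashes to 7; 7 taken → place at 8.
34 hashes to 9; slot 9 is free → place at 9.
845 hashes to 1; slot 1 is free → place at 1.
22 hashes to 0; slot 0 is free → place at 0.
100 hashes to 16; slot 16 is free → place at 16.
125 hashes to 5; slot 5 is free → place at 5.
849 hashes to 4; slot 4 is free → place at 4.
Table: [22, 845, -, -, 849, 125, -, 309, 530, 34, -, -, -, -, -, -, 100]

1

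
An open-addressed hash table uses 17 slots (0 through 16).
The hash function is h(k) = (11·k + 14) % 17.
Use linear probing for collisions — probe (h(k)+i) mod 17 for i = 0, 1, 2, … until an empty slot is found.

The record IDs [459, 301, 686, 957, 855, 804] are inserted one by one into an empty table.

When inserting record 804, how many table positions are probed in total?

Insert 459: h=14, slot 14 empty -> index 14.
Insert 301: h=10, slot 10 empty -> index 10.
Insert 686: h=12, slot 12 empty -> index 12.
Insert 957: h=1, slot 1 empty -> index 1.
Insert 855: h=1, slot 1 occupied -> index 2.
Insert 804: h=1, slots 1,2 occupied -> index 3.
Table: [—, 957, 855, 804, —, —, —, —, —, —, 301, —, 686, —, 459, —, —]

3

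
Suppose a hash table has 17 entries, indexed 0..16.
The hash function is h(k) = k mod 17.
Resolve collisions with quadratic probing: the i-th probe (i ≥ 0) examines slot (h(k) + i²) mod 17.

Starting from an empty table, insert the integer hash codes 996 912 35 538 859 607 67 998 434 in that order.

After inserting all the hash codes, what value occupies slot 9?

859

996: h=10 → slot 10
912: h=11 → slot 11
35: h=1 → slot 1
538: h=11, probe 11,12 → slot 12
859: h=9 → slot 9
607: h=12, probe 12,13 → slot 13
67: h=16 → slot 16
998: h=12, probe 12,13,16,4 → slot 4
434: h=9, probe 9,10,13,1,8 → slot 8
Table: [_, 35, _, _, 998, _, _, _, 434, 859, 996, 912, 538, 607, _, _, 67]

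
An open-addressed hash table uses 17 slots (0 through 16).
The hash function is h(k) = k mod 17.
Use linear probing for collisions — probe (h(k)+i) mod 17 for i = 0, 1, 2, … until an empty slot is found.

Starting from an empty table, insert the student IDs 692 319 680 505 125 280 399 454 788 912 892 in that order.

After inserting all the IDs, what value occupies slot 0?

680

Insert 692: h=12, slot 12 empty => index 12.
Insert 319: h=13, slot 13 empty => index 13.
Insert 680: h=0, slot 0 empty => index 0.
Insert 505: h=12, slots 12,13 occupied => index 14.
Insert 125: h=6, slot 6 empty => index 6.
Insert 280: h=8, slot 8 empty => index 8.
Insert 399: h=8, slot 8 occupied => index 9.
Insert 454: h=12, slots 12,13,14 occupied => index 15.
Insert 788: h=6, slot 6 occupied => index 7.
Insert 912: h=11, slot 11 empty => index 11.
Insert 892: h=8, slots 8,9 occupied => index 10.
Table: [680, -, -, -, -, -, 125, 788, 280, 399, 892, 912, 692, 319, 505, 454, -]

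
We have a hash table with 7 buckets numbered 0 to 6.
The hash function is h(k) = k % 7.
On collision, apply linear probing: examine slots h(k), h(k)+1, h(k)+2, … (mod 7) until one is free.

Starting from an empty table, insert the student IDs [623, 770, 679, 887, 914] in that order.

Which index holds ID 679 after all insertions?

623: h=0 => slot 0
770: h=0, probe 0,1 => slot 1
679: h=0, probe 0,1,2 => slot 2
887: h=5 => slot 5
914: h=4 => slot 4
Table: [623, 770, 679, -, 914, 887, -]

2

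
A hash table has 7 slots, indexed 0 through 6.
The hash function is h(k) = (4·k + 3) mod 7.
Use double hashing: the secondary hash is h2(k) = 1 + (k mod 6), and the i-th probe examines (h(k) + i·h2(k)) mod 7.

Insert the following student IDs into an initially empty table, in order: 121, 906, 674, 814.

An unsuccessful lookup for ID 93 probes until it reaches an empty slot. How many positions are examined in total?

3

121: h=4 -> slot 4
906: h=1 -> slot 1
674: h=4, h2=3, probe 4,0 -> slot 0
814: h=4, h2=5, probe 4,2 -> slot 2
Table: [674, 906, 814, ∅, 121, ∅, ∅]
Lookup 93: h=4, h2=4, probe 4,1,5 → slot 5 empty, not found.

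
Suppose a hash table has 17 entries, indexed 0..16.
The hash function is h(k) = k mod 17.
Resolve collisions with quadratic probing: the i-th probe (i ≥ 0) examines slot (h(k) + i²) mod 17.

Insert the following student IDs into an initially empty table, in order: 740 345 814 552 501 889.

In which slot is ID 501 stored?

12

740 hashes to 9; slot 9 is free -> place at 9.
345 hashes to 5; slot 5 is free -> place at 5.
814 hashes to 15; slot 15 is free -> place at 15.
552 hashes to 8; slot 8 is free -> place at 8.
501 hashes to 8; 8,9 taken -> place at 12.
889 hashes to 5; 5 taken -> place at 6.
Table: [., ., ., ., ., 345, 889, ., 552, 740, ., ., 501, ., ., 814, .]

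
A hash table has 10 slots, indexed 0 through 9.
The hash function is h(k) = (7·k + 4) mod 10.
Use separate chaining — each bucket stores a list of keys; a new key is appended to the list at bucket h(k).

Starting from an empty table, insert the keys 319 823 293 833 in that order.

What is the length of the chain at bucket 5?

3

319 → bucket 7
823 → bucket 5
293 → bucket 5 (collision)
833 → bucket 5 (collision)
Final buckets:
0: —
1: —
2: —
3: —
4: —
5: 823 -> 293 -> 833
6: —
7: 319
8: —
9: —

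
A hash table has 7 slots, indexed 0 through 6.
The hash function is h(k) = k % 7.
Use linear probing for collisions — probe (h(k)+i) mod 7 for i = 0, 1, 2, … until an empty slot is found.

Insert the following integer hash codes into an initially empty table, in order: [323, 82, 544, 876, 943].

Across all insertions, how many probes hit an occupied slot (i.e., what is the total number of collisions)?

4

Insert 323: h=1, slot 1 empty → index 1.
Insert 82: h=5, slot 5 empty → index 5.
Insert 544: h=5, slot 5 occupied → index 6.
Insert 876: h=1, slot 1 occupied → index 2.
Insert 943: h=5, slots 5,6 occupied → index 0.
Table: [943, 323, 876, —, —, 82, 544]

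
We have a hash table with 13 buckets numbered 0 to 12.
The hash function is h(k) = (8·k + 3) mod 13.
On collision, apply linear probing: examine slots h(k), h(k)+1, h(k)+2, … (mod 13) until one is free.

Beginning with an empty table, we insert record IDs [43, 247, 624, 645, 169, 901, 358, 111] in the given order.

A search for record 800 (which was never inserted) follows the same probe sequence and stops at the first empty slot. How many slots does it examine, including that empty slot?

5

Insert 43: h=9, slot 9 empty => index 9.
Insert 247: h=3, slot 3 empty => index 3.
Insert 624: h=3, slot 3 occupied => index 4.
Insert 645: h=2, slot 2 empty => index 2.
Insert 169: h=3, slots 3,4 occupied => index 5.
Insert 901: h=9, slot 9 occupied => index 10.
Insert 358: h=7, slot 7 empty => index 7.
Insert 111: h=7, slot 7 occupied => index 8.
Table: [-, -, 645, 247, 624, 169, -, 358, 111, 43, 901, -, -]
Lookup 800: h=7, probe 7,8,9,10,11 → slot 11 empty, not found.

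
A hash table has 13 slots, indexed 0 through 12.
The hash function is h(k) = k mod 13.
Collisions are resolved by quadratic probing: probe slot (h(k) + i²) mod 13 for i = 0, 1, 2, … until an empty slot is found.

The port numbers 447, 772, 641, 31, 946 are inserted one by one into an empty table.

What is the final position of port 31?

447: h=5 -> slot 5
772: h=5, probe 5,6 -> slot 6
641: h=4 -> slot 4
31: h=5, probe 5,6,9 -> slot 9
946: h=10 -> slot 10
Table: [-, -, -, -, 641, 447, 772, -, -, 31, 946, -, -]

9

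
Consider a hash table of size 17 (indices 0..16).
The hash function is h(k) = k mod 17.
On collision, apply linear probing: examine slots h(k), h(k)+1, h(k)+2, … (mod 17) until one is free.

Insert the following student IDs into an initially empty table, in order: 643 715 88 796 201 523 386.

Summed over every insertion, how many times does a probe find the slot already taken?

643: h=14 => slot 14
715: h=1 => slot 1
88: h=3 => slot 3
796: h=14, probe 14,15 => slot 15
201: h=14, probe 14,15,16 => slot 16
523: h=13 => slot 13
386: h=12 => slot 12
Table: [., 715, ., 88, ., ., ., ., ., ., ., ., 386, 523, 643, 796, 201]

3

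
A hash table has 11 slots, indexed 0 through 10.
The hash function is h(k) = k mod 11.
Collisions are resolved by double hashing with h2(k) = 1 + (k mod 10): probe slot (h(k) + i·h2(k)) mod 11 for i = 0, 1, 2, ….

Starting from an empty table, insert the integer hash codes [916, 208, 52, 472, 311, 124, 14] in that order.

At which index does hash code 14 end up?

1

916: h=3 => slot 3
208: h=10 => slot 10
52: h=8 => slot 8
472: h=10, h2=3, probe 10,2 => slot 2
311: h=3, h2=2, probe 3,5 => slot 5
124: h=3, h2=5, probe 3,8,2,7 => slot 7
14: h=3, h2=5, probe 3,8,2,7,1 => slot 1
Table: [—, 14, 472, 916, —, 311, —, 124, 52, —, 208]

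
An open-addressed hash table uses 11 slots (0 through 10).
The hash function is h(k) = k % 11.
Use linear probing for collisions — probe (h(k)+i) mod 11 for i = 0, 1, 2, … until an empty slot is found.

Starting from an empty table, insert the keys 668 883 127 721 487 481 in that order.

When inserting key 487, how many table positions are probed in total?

668 hashes to 8; slot 8 is free → place at 8.
883 hashes to 3; slot 3 is free → place at 3.
127 hashes to 6; slot 6 is free → place at 6.
721 hashes to 6; 6 taken → place at 7.
487 hashes to 3; 3 taken → place at 4.
481 hashes to 8; 8 taken → place at 9.
Table: [-, -, -, 883, 487, -, 127, 721, 668, 481, -]

2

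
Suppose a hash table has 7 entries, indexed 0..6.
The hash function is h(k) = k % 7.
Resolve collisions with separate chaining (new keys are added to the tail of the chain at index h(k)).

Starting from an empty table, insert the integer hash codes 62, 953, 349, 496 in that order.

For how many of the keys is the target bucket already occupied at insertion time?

2

Insert 62: h=6, bucket 6 empty -> new chain.
Insert 953: h=1, bucket 1 empty -> new chain.
Insert 349: h=6, bucket 6 nonempty -> append to chain.
Insert 496: h=6, bucket 6 nonempty -> append to chain.
Final buckets:
0: —
1: 953
2: —
3: —
4: —
5: —
6: 62 -> 349 -> 496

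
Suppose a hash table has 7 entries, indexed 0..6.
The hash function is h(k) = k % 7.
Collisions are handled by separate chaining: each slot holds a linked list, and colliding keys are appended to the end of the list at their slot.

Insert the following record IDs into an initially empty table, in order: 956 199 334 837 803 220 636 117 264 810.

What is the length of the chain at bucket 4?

956 -> bucket 4
199 -> bucket 3
334 -> bucket 5
837 -> bucket 4 (collision)
803 -> bucket 5 (collision)
220 -> bucket 3 (collision)
636 -> bucket 6
117 -> bucket 5 (collision)
264 -> bucket 5 (collision)
810 -> bucket 5 (collision)
Final buckets:
0: _
1: _
2: _
3: 199 -> 220
4: 956 -> 837
5: 334 -> 803 -> 117 -> 264 -> 810
6: 636

2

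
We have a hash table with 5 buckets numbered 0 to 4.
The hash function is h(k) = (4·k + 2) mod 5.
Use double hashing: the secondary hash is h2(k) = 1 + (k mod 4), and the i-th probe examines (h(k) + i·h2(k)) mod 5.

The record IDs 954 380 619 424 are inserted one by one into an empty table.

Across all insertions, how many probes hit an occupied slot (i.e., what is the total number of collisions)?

3

954: h=3 → slot 3
380: h=2 → slot 2
619: h=3, h2=4, probe 3,2,1 → slot 1
424: h=3, h2=1, probe 3,4 → slot 4
Table: [∅, 619, 380, 954, 424]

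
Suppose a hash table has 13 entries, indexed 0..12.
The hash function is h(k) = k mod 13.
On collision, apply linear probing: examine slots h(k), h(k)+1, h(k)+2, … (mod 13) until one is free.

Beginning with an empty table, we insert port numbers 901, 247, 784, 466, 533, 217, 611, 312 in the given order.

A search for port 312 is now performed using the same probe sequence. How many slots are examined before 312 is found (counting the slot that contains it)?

4

901: h=4 => slot 4
247: h=0 => slot 0
784: h=4, probe 4,5 => slot 5
466: h=11 => slot 11
533: h=0, probe 0,1 => slot 1
217: h=9 => slot 9
611: h=0, probe 0,1,2 => slot 2
312: h=0, probe 0,1,2,3 => slot 3
Table: [247, 533, 611, 312, 901, 784, ∅, ∅, ∅, 217, ∅, 466, ∅]
Lookup 312: h=0, probe 0,1,2,3 → found at 3.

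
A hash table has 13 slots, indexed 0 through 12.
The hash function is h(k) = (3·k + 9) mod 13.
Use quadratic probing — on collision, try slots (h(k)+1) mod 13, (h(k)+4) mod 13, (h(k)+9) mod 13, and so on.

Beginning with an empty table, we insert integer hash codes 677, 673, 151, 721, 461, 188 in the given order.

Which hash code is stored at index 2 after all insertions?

461

677: h=12 -> slot 12
673: h=0 -> slot 0
151: h=7 -> slot 7
721: h=1 -> slot 1
461: h=1, probe 1,2 -> slot 2
188: h=1, probe 1,2,5 -> slot 5
Table: [673, 721, 461, -, -, 188, -, 151, -, -, -, -, 677]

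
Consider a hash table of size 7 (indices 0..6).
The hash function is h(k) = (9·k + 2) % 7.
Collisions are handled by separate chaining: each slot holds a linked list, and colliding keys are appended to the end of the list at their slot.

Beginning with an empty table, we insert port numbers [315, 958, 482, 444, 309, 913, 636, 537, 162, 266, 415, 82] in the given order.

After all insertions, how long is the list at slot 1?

Insert 315: h=2, bucket 2 empty -> new chain.
Insert 958: h=0, bucket 0 empty -> new chain.
Insert 482: h=0, bucket 0 nonempty -> append to chain.
Insert 444: h=1, bucket 1 empty -> new chain.
Insert 309: h=4, bucket 4 empty -> new chain.
Insert 913: h=1, bucket 1 nonempty -> append to chain.
Insert 636: h=0, bucket 0 nonempty -> append to chain.
Insert 537: h=5, bucket 5 empty -> new chain.
Insert 162: h=4, bucket 4 nonempty -> append to chain.
Insert 266: h=2, bucket 2 nonempty -> append to chain.
Insert 415: h=6, bucket 6 empty -> new chain.
Insert 82: h=5, bucket 5 nonempty -> append to chain.
Final buckets:
0: 958 -> 482 -> 636
1: 444 -> 913
2: 315 -> 266
3: .
4: 309 -> 162
5: 537 -> 82
6: 415

2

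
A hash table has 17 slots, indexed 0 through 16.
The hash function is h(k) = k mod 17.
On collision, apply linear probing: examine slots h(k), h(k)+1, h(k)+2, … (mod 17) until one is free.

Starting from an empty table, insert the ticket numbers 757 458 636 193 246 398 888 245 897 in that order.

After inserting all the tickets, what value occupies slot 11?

245

Insert 757: h=9, slot 9 empty -> index 9.
Insert 458: h=16, slot 16 empty -> index 16.
Insert 636: h=7, slot 7 empty -> index 7.
Insert 193: h=6, slot 6 empty -> index 6.
Insert 246: h=8, slot 8 empty -> index 8.
Insert 398: h=7, slots 7,8,9 occupied -> index 10.
Insert 888: h=4, slot 4 empty -> index 4.
Insert 245: h=7, slots 7,8,9,10 occupied -> index 11.
Insert 897: h=13, slot 13 empty -> index 13.
Table: [∅, ∅, ∅, ∅, 888, ∅, 193, 636, 246, 757, 398, 245, ∅, 897, ∅, ∅, 458]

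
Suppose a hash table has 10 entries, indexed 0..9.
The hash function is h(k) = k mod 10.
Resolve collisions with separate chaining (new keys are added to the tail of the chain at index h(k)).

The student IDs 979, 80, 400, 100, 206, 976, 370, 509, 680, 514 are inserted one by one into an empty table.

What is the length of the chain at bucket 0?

5

Insert 979: h=9, bucket 9 empty → new chain.
Insert 80: h=0, bucket 0 empty → new chain.
Insert 400: h=0, bucket 0 nonempty → append to chain.
Insert 100: h=0, bucket 0 nonempty → append to chain.
Insert 206: h=6, bucket 6 empty → new chain.
Insert 976: h=6, bucket 6 nonempty → append to chain.
Insert 370: h=0, bucket 0 nonempty → append to chain.
Insert 509: h=9, bucket 9 nonempty → append to chain.
Insert 680: h=0, bucket 0 nonempty → append to chain.
Insert 514: h=4, bucket 4 empty → new chain.
Final buckets:
0: 80 -> 400 -> 100 -> 370 -> 680
1: ∅
2: ∅
3: ∅
4: 514
5: ∅
6: 206 -> 976
7: ∅
8: ∅
9: 979 -> 509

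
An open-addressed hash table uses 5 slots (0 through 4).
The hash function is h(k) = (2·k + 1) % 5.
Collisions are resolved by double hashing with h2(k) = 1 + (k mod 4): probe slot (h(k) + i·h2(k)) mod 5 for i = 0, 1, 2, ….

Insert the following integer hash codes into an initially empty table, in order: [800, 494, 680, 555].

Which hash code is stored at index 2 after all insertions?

Insert 800: h=1, slot 1 empty -> index 1.
Insert 494: h=4, slot 4 empty -> index 4.
Insert 680: h=1, h2=1, slot 1 occupied -> index 2.
Insert 555: h=1, h2=4, slot 1 occupied -> index 0.
Table: [555, 800, 680, _, 494]

680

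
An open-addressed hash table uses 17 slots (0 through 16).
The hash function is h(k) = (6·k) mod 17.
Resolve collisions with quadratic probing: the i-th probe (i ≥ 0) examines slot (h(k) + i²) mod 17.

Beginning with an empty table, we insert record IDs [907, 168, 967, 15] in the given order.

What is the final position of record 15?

Insert 907: h=2, slot 2 empty → index 2.
Insert 168: h=5, slot 5 empty → index 5.
Insert 967: h=5, slot 5 occupied → index 6.
Insert 15: h=5, slots 5,6 occupied → index 9.
Table: [_, _, 907, _, _, 168, 967, _, _, 15, _, _, _, _, _, _, _]

9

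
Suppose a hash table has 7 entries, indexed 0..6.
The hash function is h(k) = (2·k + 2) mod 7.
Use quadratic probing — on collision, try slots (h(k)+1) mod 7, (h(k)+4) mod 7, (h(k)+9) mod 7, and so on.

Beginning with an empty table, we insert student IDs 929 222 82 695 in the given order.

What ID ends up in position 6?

Insert 929: h=5, slot 5 empty => index 5.
Insert 222: h=5, slot 5 occupied => index 6.
Insert 82: h=5, slots 5,6 occupied => index 2.
Insert 695: h=6, slot 6 occupied => index 0.
Table: [695, -, 82, -, -, 929, 222]

222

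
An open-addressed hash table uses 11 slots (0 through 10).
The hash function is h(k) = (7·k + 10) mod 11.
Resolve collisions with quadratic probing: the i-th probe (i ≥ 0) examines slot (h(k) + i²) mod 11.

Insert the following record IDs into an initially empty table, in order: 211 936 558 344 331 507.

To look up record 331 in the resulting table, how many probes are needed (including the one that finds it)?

211 hashes to 2; slot 2 is free => place at 2.
936 hashes to 6; slot 6 is free => place at 6.
558 hashes to 0; slot 0 is free => place at 0.
344 hashes to 9; slot 9 is free => place at 9.
331 hashes to 6; 6 taken => place at 7.
507 hashes to 6; 6,7 taken => place at 10.
Table: [558, -, 211, -, -, -, 936, 331, -, 344, 507]
Lookup 331: h=6, probe 6,7 → found at 7.

2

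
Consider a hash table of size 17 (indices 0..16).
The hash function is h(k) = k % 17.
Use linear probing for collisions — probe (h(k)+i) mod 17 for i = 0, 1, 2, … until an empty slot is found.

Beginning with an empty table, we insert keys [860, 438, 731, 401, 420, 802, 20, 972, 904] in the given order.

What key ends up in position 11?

860 hashes to 10; slot 10 is free -> place at 10.
438 hashes to 13; slot 13 is free -> place at 13.
731 hashes to 0; slot 0 is free -> place at 0.
401 hashes to 10; 10 taken -> place at 11.
420 hashes to 12; slot 12 is free -> place at 12.
802 hashes to 3; slot 3 is free -> place at 3.
20 hashes to 3; 3 taken -> place at 4.
972 hashes to 3; 3,4 taken -> place at 5.
904 hashes to 3; 3,4,5 taken -> place at 6.
Table: [731, _, _, 802, 20, 972, 904, _, _, _, 860, 401, 420, 438, _, _, _]

401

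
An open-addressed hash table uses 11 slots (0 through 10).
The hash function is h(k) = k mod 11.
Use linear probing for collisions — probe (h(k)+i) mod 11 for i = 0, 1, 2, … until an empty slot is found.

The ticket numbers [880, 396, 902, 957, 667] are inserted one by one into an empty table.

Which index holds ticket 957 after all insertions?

880: h=0 -> slot 0
396: h=0, probe 0,1 -> slot 1
902: h=0, probe 0,1,2 -> slot 2
957: h=0, probe 0,1,2,3 -> slot 3
667: h=7 -> slot 7
Table: [880, 396, 902, 957, -, -, -, 667, -, -, -]

3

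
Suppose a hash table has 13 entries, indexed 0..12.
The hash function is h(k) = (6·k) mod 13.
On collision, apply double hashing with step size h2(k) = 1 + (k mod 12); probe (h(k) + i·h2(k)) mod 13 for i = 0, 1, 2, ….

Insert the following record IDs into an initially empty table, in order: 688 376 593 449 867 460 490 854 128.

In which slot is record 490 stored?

688: h=7 → slot 7
376: h=7, h2=5, probe 7,12 → slot 12
593: h=9 → slot 9
449: h=3 → slot 3
867: h=2 → slot 2
460: h=4 → slot 4
490: h=2, h2=11, probe 2,0 → slot 0
854: h=2, h2=3, probe 2,5 → slot 5
128: h=1 → slot 1
Table: [490, 128, 867, 449, 460, 854, ., 688, ., 593, ., ., 376]

0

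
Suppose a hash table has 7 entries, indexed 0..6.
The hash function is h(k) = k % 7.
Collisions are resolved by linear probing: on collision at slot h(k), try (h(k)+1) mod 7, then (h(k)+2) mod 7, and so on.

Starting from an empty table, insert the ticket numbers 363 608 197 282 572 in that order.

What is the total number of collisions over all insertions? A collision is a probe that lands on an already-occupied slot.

1

Insert 363: h=6, slot 6 empty -> index 6.
Insert 608: h=6, slot 6 occupied -> index 0.
Insert 197: h=1, slot 1 empty -> index 1.
Insert 282: h=2, slot 2 empty -> index 2.
Insert 572: h=5, slot 5 empty -> index 5.
Table: [608, 197, 282, —, —, 572, 363]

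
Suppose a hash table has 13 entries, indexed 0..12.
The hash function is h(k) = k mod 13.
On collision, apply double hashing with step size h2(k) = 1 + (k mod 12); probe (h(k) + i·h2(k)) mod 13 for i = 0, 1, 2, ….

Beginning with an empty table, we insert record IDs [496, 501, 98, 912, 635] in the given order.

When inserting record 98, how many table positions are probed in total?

2

496: h=2 → slot 2
501: h=7 → slot 7
98: h=7, h2=3, probe 7,10 → slot 10
912: h=2, h2=1, probe 2,3 → slot 3
635: h=11 → slot 11
Table: [_, _, 496, 912, _, _, _, 501, _, _, 98, 635, _]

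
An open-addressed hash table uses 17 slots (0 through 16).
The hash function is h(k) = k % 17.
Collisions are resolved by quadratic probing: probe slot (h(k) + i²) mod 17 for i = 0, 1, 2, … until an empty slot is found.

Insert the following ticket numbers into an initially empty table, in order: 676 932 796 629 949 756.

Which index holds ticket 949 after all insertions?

1

Insert 676: h=13, slot 13 empty → index 13.
Insert 932: h=14, slot 14 empty → index 14.
Insert 796: h=14, slot 14 occupied → index 15.
Insert 629: h=0, slot 0 empty → index 0.
Insert 949: h=14, slots 14,15 occupied → index 1.
Insert 756: h=8, slot 8 empty → index 8.
Table: [629, 949, _, _, _, _, _, _, 756, _, _, _, _, 676, 932, 796, _]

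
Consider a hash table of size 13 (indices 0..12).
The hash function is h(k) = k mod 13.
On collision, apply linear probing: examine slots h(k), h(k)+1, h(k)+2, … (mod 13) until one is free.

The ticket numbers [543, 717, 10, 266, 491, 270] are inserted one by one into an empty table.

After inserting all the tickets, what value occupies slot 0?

270

543: h=10 → slot 10
717: h=2 → slot 2
10: h=10, probe 10,11 → slot 11
266: h=6 → slot 6
491: h=10, probe 10,11,12 → slot 12
270: h=10, probe 10,11,12,0 → slot 0
Table: [270, -, 717, -, -, -, 266, -, -, -, 543, 10, 491]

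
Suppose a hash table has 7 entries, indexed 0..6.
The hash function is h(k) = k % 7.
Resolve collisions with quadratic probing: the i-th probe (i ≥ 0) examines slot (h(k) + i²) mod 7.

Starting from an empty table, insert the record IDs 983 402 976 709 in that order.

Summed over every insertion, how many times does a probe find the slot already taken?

3

983: h=3 -> slot 3
402: h=3, probe 3,4 -> slot 4
976: h=3, probe 3,4,0 -> slot 0
709: h=2 -> slot 2
Table: [976, ., 709, 983, 402, ., .]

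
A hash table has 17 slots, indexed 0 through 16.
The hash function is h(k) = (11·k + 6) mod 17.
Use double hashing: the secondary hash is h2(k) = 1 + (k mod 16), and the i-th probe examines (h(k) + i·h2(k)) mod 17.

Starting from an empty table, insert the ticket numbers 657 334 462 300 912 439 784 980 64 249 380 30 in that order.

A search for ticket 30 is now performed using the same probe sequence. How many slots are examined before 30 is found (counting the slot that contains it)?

6

Insert 657: h=8, slot 8 empty => index 8.
Insert 334: h=8, h2=15, slot 8 occupied => index 6.
Insert 462: h=5, slot 5 empty => index 5.
Insert 300: h=8, h2=13, slot 8 occupied => index 4.
Insert 912: h=8, h2=1, slot 8 occupied => index 9.
Insert 439: h=7, slot 7 empty => index 7.
Insert 784: h=11, slot 11 empty => index 11.
Insert 980: h=8, h2=5, slot 8 occupied => index 13.
Insert 64: h=13, h2=1, slot 13 occupied => index 14.
Insert 249: h=8, h2=10, slot 8 occupied => index 1.
Insert 380: h=4, h2=13, slot 4 occupied => index 0.
Insert 30: h=13, h2=15, slots 13,11,9,7,5 occupied => index 3.
Table: [380, 249, —, 30, 300, 462, 334, 439, 657, 912, —, 784, —, 980, 64, —, —]
Lookup 30: h=13, h2=15, probe 13,11,9,7,5,3 → found at 3.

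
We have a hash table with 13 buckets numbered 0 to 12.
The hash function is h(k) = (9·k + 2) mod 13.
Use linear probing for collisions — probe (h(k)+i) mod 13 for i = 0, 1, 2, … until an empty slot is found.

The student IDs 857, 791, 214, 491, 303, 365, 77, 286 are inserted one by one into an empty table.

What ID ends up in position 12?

303

857 hashes to 6; slot 6 is free → place at 6.
791 hashes to 10; slot 10 is free → place at 10.
214 hashes to 4; slot 4 is free → place at 4.
491 hashes to 1; slot 1 is free → place at 1.
303 hashes to 12; slot 12 is free → place at 12.
365 hashes to 11; slot 11 is free → place at 11.
77 hashes to 6; 6 taken → place at 7.
286 hashes to 2; slot 2 is free → place at 2.
Table: [∅, 491, 286, ∅, 214, ∅, 857, 77, ∅, ∅, 791, 365, 303]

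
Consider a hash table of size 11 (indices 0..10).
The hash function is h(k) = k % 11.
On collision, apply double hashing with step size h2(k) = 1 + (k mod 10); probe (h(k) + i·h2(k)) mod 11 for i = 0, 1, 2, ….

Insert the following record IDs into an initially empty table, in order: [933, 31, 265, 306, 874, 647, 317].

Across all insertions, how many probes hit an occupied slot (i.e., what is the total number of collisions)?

933: h=9 -> slot 9
31: h=9, h2=2, probe 9,0 -> slot 0
265: h=1 -> slot 1
306: h=9, h2=7, probe 9,5 -> slot 5
874: h=5, h2=5, probe 5,10 -> slot 10
647: h=9, h2=8, probe 9,6 -> slot 6
317: h=9, h2=8, probe 9,6,3 -> slot 3
Table: [31, 265, _, 317, _, 306, 647, _, _, 933, 874]

6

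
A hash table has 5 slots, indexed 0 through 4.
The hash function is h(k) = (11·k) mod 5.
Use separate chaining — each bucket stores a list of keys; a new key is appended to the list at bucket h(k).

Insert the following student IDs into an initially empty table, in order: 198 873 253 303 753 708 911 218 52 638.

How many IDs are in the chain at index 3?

8

Insert 198: h=3, bucket 3 empty → new chain.
Insert 873: h=3, bucket 3 nonempty → append to chain.
Insert 253: h=3, bucket 3 nonempty → append to chain.
Insert 303: h=3, bucket 3 nonempty → append to chain.
Insert 753: h=3, bucket 3 nonempty → append to chain.
Insert 708: h=3, bucket 3 nonempty → append to chain.
Insert 911: h=1, bucket 1 empty → new chain.
Insert 218: h=3, bucket 3 nonempty → append to chain.
Insert 52: h=2, bucket 2 empty → new chain.
Insert 638: h=3, bucket 3 nonempty → append to chain.
Final buckets:
0: .
1: 911
2: 52
3: 198 -> 873 -> 253 -> 303 -> 753 -> 708 -> 218 -> 638
4: .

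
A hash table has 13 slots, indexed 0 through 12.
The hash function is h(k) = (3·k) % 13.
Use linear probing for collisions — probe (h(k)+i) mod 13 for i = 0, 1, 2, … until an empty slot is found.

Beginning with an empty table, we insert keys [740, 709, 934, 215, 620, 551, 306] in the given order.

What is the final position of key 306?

11

740 hashes to 10; slot 10 is free → place at 10.
709 hashes to 8; slot 8 is free → place at 8.
934 hashes to 7; slot 7 is free → place at 7.
215 hashes to 8; 8 taken → place at 9.
620 hashes to 1; slot 1 is free → place at 1.
551 hashes to 2; slot 2 is free → place at 2.
306 hashes to 8; 8,9,10 taken → place at 11.
Table: [., 620, 551, ., ., ., ., 934, 709, 215, 740, 306, .]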